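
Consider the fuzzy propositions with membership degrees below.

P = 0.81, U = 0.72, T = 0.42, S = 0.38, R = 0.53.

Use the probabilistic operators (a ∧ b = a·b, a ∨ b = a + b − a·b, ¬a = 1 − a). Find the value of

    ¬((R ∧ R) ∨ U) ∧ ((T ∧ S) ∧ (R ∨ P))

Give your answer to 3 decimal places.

0.029

R ∧ R = a·b on (0.5300, 0.5300) = 0.2809
(R ∧ R) ∨ U = a + b − a·b on (0.2809, 0.7200) = 0.7987
¬((R ∧ R) ∨ U) = 1 − 0.7987 = 0.2013
T ∧ S = a·b on (0.4200, 0.3800) = 0.1596
R ∨ P = a + b − a·b on (0.5300, 0.8100) = 0.9107
(T ∧ S) ∧ (R ∨ P) = a·b on (0.1596, 0.9107) = 0.1453
¬((R ∧ R) ∨ U) ∧ ((T ∧ S) ∧ (R ∨ P)) = a·b on (0.2013, 0.1453) = 0.0293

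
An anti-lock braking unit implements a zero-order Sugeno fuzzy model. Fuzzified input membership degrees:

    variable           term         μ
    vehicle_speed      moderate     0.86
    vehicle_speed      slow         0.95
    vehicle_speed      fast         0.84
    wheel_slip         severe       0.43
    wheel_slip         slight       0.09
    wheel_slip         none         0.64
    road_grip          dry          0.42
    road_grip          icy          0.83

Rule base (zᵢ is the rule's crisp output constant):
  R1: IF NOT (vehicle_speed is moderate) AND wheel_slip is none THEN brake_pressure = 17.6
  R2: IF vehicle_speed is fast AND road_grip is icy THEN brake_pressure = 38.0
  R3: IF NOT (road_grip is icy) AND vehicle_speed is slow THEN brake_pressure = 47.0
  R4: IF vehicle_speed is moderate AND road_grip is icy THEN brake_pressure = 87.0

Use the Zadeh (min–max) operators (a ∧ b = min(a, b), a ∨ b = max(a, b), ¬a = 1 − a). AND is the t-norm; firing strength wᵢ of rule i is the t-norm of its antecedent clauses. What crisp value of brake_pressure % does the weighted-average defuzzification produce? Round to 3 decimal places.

R1 (z=17.6): ¬moderate=1−0.86=0.14, none=0.64; AND[min(a, b)] → w = 0.14
R2 (z=38.0): fast=0.84, icy=0.83; AND[min(a, b)] → w = 0.83
R3 (z=47.0): ¬icy=1−0.83=0.17, slow=0.95; AND[min(a, b)] → w = 0.17
R4 (z=87.0): moderate=0.86, icy=0.83; AND[min(a, b)] → w = 0.83
Weighted average = (0.14·17.6 + 0.83·38.0 + 0.17·47.0 + 0.83·87.0) / (0.14 + 0.83 + 0.17 + 0.83)
  = 114.2040 / 1.9700 = 57.972

57.972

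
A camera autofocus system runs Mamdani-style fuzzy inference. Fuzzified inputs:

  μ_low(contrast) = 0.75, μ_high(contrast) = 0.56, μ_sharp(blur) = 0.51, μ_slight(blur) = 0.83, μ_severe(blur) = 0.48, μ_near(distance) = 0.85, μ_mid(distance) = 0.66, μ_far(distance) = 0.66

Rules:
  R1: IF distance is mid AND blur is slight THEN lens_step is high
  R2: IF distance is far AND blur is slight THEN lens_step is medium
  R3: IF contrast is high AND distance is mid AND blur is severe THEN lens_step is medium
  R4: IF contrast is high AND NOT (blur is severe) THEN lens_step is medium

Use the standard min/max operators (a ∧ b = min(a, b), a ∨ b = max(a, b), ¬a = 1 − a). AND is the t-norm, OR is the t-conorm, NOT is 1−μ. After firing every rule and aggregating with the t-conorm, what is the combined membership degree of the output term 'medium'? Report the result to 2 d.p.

0.66

R1: mid=0.66, slight=0.83; AND[min(a, b)] → w = 0.66
R2: far=0.66, slight=0.83; AND[min(a, b)] → w = 0.66
R3: high=0.56, mid=0.66, severe=0.48; AND[min(a, b)] → w = 0.48
R4: high=0.56, ¬severe=1−0.48=0.52; AND[min(a, b)] → w = 0.52
Rules with consequent 'medium': {R2, R3, R4} → strengths 0.66, 0.48, 0.52
Aggregate via t-conorm [max(a, b)]: 0.66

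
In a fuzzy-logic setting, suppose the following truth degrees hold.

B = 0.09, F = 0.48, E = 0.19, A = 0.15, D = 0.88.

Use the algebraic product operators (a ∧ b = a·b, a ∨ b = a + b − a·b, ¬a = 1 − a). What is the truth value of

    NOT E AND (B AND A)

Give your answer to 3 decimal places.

NOT E = 1 − 0.1900 = 0.8100
B AND A = a·b on (0.0900, 0.1500) = 0.0135
NOT E AND (B AND A) = a·b on (0.8100, 0.0135) = 0.0109

0.011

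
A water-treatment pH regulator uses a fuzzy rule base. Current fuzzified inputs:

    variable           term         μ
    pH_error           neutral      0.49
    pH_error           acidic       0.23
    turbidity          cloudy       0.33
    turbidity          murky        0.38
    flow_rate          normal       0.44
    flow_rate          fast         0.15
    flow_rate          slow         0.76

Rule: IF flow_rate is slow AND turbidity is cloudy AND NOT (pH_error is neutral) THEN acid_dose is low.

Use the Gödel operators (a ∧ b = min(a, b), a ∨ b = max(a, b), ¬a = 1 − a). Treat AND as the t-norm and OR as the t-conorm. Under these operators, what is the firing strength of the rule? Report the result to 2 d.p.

firing strength: slow=0.76, cloudy=0.33, ¬neutral=1−0.49=0.51; AND[min(a, b)] → w = 0.33

0.33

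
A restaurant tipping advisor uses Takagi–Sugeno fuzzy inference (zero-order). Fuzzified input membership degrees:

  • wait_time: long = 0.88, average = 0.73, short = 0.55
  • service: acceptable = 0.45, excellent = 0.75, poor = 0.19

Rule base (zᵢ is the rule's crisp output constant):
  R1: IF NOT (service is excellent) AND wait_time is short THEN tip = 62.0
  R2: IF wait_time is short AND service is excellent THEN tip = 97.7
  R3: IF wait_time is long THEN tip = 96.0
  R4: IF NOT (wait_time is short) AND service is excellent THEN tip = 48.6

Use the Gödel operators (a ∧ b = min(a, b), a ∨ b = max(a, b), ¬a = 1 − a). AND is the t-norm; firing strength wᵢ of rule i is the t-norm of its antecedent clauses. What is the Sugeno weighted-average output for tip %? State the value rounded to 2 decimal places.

82.43

R1 (z=62.0): ¬excellent=1−0.75=0.25, short=0.55; AND[min(a, b)] → w = 0.25
R2 (z=97.7): short=0.55, excellent=0.75; AND[min(a, b)] → w = 0.55
R3 (z=96.0): long=0.88 → w = 0.88
R4 (z=48.6): ¬short=1−0.55=0.45, excellent=0.75; AND[min(a, b)] → w = 0.45
Weighted average = (0.25·62.0 + 0.55·97.7 + 0.88·96.0 + 0.45·48.6) / (0.25 + 0.55 + 0.88 + 0.45)
  = 175.5850 / 2.1300 = 82.43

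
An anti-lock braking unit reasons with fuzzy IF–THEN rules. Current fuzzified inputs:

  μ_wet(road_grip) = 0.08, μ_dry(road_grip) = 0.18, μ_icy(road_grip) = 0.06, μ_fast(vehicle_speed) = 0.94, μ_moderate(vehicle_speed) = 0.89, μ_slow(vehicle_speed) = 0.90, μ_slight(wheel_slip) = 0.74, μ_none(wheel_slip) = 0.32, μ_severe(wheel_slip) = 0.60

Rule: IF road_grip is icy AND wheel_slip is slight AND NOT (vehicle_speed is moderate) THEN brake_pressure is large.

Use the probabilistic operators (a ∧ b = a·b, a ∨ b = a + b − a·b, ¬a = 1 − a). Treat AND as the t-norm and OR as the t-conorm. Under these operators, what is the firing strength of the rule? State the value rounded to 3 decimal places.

0.005

firing strength: icy=0.06, slight=0.74, ¬moderate=1−0.89=0.11; AND[a·b] → w = 0.0049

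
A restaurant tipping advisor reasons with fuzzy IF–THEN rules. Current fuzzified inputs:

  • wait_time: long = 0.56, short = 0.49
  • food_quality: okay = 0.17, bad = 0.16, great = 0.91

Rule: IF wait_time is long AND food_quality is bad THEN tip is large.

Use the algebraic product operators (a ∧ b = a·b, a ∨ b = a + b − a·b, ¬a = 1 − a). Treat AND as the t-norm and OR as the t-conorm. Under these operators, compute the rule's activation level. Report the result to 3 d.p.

firing strength: long=0.56, bad=0.16; AND[a·b] → w = 0.0896

0.090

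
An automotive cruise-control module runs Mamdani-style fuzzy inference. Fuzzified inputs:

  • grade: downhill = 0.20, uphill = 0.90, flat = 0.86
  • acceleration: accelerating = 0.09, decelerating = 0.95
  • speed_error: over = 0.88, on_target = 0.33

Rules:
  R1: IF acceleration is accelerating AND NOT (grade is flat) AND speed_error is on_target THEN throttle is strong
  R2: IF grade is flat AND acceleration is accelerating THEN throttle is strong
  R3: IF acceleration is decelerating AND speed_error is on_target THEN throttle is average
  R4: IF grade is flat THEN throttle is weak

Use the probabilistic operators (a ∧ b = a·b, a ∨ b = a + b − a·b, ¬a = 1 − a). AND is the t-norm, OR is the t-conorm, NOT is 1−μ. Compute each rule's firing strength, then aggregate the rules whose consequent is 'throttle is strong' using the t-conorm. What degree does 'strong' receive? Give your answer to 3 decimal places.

0.081

R1: accelerating=0.09, ¬flat=1−0.86=0.14, on_target=0.33; AND[a·b] → w = 0.0042
R2: flat=0.86, accelerating=0.09; AND[a·b] → w = 0.0774
R3: decelerating=0.95, on_target=0.33; AND[a·b] → w = 0.3135
R4: flat=0.86 → w = 0.8600
Rules with consequent 'strong': {R1, R2} → strengths 0.0042, 0.0774
Aggregate via t-conorm [a + b − a·b]: 0.0812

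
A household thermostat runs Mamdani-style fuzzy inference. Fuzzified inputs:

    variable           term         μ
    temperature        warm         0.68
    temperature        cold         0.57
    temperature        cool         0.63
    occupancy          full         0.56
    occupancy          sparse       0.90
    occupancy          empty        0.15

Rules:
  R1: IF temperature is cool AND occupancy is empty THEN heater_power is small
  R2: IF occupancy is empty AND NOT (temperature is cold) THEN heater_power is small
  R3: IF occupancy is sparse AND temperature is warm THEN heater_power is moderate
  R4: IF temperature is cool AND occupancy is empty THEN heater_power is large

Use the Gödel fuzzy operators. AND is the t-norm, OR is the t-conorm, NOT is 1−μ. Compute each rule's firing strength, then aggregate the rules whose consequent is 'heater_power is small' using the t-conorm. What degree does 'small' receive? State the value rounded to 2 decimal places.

0.15

R1: cool=0.63, empty=0.15; AND[min(a, b)] → w = 0.15
R2: empty=0.15, ¬cold=1−0.57=0.43; AND[min(a, b)] → w = 0.15
R3: sparse=0.90, warm=0.68; AND[min(a, b)] → w = 0.68
R4: cool=0.63, empty=0.15; AND[min(a, b)] → w = 0.15
Rules with consequent 'small': {R1, R2} → strengths 0.15, 0.15
Aggregate via t-conorm [max(a, b)]: 0.15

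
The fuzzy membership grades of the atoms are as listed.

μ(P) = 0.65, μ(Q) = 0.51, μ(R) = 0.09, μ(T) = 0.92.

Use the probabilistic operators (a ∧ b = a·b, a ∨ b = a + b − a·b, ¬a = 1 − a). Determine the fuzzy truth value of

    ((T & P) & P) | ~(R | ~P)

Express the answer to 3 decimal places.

0.750

T & P = a·b on (0.9200, 0.6500) = 0.5980
(T & P) & P = a·b on (0.5980, 0.6500) = 0.3887
~P = 1 − 0.6500 = 0.3500
R | ~P = a + b − a·b on (0.0900, 0.3500) = 0.4085
~(R | ~P) = 1 − 0.4085 = 0.5915
((T & P) & P) | ~(R | ~P) = a + b − a·b on (0.3887, 0.5915) = 0.7503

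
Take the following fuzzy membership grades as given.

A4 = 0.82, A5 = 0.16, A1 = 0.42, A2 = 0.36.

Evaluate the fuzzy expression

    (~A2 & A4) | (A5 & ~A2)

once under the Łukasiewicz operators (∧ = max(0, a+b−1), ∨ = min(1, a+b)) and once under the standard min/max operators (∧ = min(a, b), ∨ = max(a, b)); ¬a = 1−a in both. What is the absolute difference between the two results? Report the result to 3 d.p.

Under Łukasiewicz:
  ~A2 = 1 − 0.36 = 0.64
  ~A2 & A4 = max(0, a+b−1) on (0.64, 0.82) = 0.46
  ~A2 = 1 − 0.36 = 0.64
  A5 & ~A2 = max(0, a+b−1) on (0.16, 0.64) = 0.00
  (~A2 & A4) | (A5 & ~A2) = min(1, a+b) on (0.46, 0.00) = 0.46
  → value = 0.4600
Under standard min/max:
  ~A2 = 1 − 0.36 = 0.64
  ~A2 & A4 = min(a, b) on (0.64, 0.82) = 0.64
  ~A2 = 1 − 0.36 = 0.64
  A5 & ~A2 = min(a, b) on (0.16, 0.64) = 0.16
  (~A2 & A4) | (A5 & ~A2) = max(a, b) on (0.64, 0.16) = 0.64
  → value = 0.6400
|0.4600 − 0.6400| = 0.180

0.180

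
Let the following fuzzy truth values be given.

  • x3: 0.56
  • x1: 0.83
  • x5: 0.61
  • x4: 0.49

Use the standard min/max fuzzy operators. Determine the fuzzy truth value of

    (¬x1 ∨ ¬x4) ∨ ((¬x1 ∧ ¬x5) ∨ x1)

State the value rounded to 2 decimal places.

¬x1 = 1 − 0.83 = 0.17
¬x4 = 1 − 0.49 = 0.51
¬x1 ∨ ¬x4 = max(a, b) on (0.17, 0.51) = 0.51
¬x1 = 1 − 0.83 = 0.17
¬x5 = 1 − 0.61 = 0.39
¬x1 ∧ ¬x5 = min(a, b) on (0.17, 0.39) = 0.17
(¬x1 ∧ ¬x5) ∨ x1 = max(a, b) on (0.17, 0.83) = 0.83
(¬x1 ∨ ¬x4) ∨ ((¬x1 ∧ ¬x5) ∨ x1) = max(a, b) on (0.51, 0.83) = 0.83

0.83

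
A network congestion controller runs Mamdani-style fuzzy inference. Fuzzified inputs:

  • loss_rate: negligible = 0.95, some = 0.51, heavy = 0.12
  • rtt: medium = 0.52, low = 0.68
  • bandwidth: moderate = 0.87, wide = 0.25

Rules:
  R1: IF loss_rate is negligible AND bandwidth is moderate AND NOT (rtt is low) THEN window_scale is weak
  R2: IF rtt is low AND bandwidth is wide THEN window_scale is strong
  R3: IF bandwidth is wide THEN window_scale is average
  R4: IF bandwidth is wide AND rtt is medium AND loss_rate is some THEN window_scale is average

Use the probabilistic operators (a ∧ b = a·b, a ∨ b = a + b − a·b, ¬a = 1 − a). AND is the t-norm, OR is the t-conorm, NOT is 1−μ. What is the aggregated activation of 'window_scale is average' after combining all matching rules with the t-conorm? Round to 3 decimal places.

0.300

R1: negligible=0.95, moderate=0.87, ¬low=1−0.68=0.32; AND[a·b] → w = 0.2645
R2: low=0.68, wide=0.25; AND[a·b] → w = 0.1700
R3: wide=0.25 → w = 0.2500
R4: wide=0.25, medium=0.52, some=0.51; AND[a·b] → w = 0.0663
Rules with consequent 'average': {R3, R4} → strengths 0.2500, 0.0663
Aggregate via t-conorm [a + b − a·b]: 0.2997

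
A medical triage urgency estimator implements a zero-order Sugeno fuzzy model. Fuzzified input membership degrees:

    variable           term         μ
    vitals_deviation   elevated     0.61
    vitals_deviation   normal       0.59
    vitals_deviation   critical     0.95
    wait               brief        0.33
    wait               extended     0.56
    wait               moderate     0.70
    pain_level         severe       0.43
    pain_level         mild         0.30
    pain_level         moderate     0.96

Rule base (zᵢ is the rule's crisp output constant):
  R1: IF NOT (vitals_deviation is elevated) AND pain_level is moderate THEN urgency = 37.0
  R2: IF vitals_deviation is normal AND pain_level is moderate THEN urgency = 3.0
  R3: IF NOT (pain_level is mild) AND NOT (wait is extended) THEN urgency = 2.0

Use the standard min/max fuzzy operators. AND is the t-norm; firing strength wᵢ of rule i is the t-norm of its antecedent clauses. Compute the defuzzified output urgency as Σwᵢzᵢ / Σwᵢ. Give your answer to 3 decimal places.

12.028

R1 (z=37.0): ¬elevated=1−0.61=0.39, moderate=0.96; AND[min(a, b)] → w = 0.39
R2 (z=3.0): normal=0.59, moderate=0.96; AND[min(a, b)] → w = 0.59
R3 (z=2.0): ¬mild=1−0.30=0.70, ¬extended=1−0.56=0.44; AND[min(a, b)] → w = 0.44
Weighted average = (0.39·37.0 + 0.59·3.0 + 0.44·2.0) / (0.39 + 0.59 + 0.44)
  = 17.0800 / 1.4200 = 12.028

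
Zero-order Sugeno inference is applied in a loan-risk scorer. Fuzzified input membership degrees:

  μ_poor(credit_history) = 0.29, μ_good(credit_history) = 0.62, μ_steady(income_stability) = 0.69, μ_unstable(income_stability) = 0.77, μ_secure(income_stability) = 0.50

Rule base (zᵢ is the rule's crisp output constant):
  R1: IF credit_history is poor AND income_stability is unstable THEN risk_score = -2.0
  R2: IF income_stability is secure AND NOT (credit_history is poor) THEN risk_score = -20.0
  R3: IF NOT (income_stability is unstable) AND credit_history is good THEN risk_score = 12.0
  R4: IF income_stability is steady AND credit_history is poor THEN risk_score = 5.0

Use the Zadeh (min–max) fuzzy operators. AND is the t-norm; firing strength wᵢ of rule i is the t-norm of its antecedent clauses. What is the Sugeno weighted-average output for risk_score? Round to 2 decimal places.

-4.86

R1 (z=-2.0): poor=0.29, unstable=0.77; AND[min(a, b)] → w = 0.29
R2 (z=-20.0): secure=0.50, ¬poor=1−0.29=0.71; AND[min(a, b)] → w = 0.50
R3 (z=12.0): ¬unstable=1−0.77=0.23, good=0.62; AND[min(a, b)] → w = 0.23
R4 (z=5.0): steady=0.69, poor=0.29; AND[min(a, b)] → w = 0.29
Weighted average = (0.29·-2.0 + 0.50·-20.0 + 0.23·12.0 + 0.29·5.0) / (0.29 + 0.50 + 0.23 + 0.29)
  = -6.3700 / 1.3100 = -4.86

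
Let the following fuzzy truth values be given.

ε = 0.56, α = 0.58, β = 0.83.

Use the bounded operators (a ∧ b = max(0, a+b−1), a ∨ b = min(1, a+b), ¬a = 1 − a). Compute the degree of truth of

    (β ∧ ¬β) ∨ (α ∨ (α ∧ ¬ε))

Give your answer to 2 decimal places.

¬β = 1 − 0.83 = 0.17
β ∧ ¬β = max(0, a+b−1) on (0.83, 0.17) = 0.00
¬ε = 1 − 0.56 = 0.44
α ∧ ¬ε = max(0, a+b−1) on (0.58, 0.44) = 0.02
α ∨ (α ∧ ¬ε) = min(1, a+b) on (0.58, 0.02) = 0.60
(β ∧ ¬β) ∨ (α ∨ (α ∧ ¬ε)) = min(1, a+b) on (0.00, 0.60) = 0.60

0.60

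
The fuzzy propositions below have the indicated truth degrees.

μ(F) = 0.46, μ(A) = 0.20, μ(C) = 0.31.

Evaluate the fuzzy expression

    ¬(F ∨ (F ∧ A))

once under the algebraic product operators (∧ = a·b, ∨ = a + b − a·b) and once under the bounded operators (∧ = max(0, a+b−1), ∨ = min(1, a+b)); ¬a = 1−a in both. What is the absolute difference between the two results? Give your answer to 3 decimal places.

0.050

Under algebraic product:
  F ∧ A = a·b on (0.4600, 0.2000) = 0.0920
  F ∨ (F ∧ A) = a + b − a·b on (0.4600, 0.0920) = 0.5097
  ¬(F ∨ (F ∧ A)) = 1 − 0.5097 = 0.4903
  → value = 0.4903
Under bounded:
  F ∧ A = max(0, a+b−1) on (0.46, 0.20) = 0.00
  F ∨ (F ∧ A) = min(1, a+b) on (0.46, 0.00) = 0.46
  ¬(F ∨ (F ∧ A)) = 1 − 0.46 = 0.54
  → value = 0.5400
|0.4903 − 0.5400| = 0.050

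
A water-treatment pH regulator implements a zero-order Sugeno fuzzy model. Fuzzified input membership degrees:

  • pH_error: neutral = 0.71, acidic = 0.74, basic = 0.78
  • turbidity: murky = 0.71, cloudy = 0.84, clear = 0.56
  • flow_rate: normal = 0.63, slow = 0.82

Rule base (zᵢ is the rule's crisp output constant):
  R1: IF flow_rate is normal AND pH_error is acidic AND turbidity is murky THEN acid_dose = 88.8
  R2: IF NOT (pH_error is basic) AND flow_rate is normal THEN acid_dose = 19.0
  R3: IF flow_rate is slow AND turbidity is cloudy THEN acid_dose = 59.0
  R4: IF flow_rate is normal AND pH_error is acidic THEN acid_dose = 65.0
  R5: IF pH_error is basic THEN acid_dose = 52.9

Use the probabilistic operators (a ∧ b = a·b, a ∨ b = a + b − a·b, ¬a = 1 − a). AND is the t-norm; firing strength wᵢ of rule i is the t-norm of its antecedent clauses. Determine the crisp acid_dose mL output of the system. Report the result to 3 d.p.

59.981

R1 (z=88.8): normal=0.63, acidic=0.74, murky=0.71; AND[a·b] → w = 0.3310
R2 (z=19.0): ¬basic=1−0.78=0.22, normal=0.63; AND[a·b] → w = 0.1386
R3 (z=59.0): slow=0.82, cloudy=0.84; AND[a·b] → w = 0.6888
R4 (z=65.0): normal=0.63, acidic=0.74; AND[a·b] → w = 0.4662
R5 (z=52.9): basic=0.78 → w = 0.7800
Weighted average = (0.3310·88.8 + 0.1386·19.0 + 0.6888·59.0 + 0.4662·65.0 + 0.7800·52.9) / (0.3310 + 0.1386 + 0.6888 + 0.4662 + 0.7800)
  = 144.2306 / 2.4046 = 59.981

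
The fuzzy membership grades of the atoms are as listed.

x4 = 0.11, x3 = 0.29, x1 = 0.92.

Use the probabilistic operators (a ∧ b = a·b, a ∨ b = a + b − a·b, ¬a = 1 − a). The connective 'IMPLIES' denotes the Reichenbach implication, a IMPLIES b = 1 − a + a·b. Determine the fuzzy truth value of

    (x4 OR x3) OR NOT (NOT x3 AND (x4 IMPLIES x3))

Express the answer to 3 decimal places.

0.586

x4 OR x3 = a + b − a·b on (0.1100, 0.2900) = 0.3681
NOT x3 = 1 − 0.2900 = 0.7100
x4 IMPLIES x3  [Reichenbach: 1 − a + a·b] with a=0.1100, b=0.2900 → 0.9219
NOT x3 AND (x4 IMPLIES x3) = a·b on (0.7100, 0.9219) = 0.6545
NOT (NOT x3 AND (x4 IMPLIES x3)) = 1 − 0.6545 = 0.3455
(x4 OR x3) OR NOT (NOT x3 AND (x4 IMPLIES x3)) = a + b − a·b on (0.3681, 0.3455) = 0.5864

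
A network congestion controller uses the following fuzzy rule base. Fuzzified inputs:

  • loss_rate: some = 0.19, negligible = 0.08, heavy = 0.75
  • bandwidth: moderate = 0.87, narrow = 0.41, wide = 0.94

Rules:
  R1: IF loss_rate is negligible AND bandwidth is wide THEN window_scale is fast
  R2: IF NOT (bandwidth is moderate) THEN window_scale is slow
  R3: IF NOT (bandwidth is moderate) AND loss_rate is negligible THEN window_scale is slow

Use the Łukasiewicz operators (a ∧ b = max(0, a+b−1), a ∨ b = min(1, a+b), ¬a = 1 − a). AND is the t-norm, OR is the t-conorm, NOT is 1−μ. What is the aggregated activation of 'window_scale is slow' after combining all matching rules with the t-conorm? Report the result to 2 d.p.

R1: negligible=0.08, wide=0.94; AND[max(0, a+b−1)] → w = 0.02
R2: ¬moderate=1−0.87=0.13 → w = 0.13
R3: ¬moderate=1−0.87=0.13, negligible=0.08; AND[max(0, a+b−1)] → w = 0.00
Rules with consequent 'slow': {R2, R3} → strengths 0.13, 0.00
Aggregate via t-conorm [min(1, a+b)]: 0.13

0.13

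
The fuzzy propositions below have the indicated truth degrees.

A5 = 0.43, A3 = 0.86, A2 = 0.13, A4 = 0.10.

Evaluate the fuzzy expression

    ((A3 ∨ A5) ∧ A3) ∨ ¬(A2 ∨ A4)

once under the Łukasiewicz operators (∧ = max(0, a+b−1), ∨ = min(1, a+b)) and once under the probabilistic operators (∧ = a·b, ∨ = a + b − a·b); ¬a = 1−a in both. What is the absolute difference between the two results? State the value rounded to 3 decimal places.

Under Łukasiewicz:
  A3 ∨ A5 = min(1, a+b) on (0.86, 0.43) = 1.00
  (A3 ∨ A5) ∧ A3 = max(0, a+b−1) on (1.00, 0.86) = 0.86
  A2 ∨ A4 = min(1, a+b) on (0.13, 0.10) = 0.23
  ¬(A2 ∨ A4) = 1 − 0.23 = 0.77
  ((A3 ∨ A5) ∧ A3) ∨ ¬(A2 ∨ A4) = min(1, a+b) on (0.86, 0.77) = 1.00
  → value = 1.0000
Under probabilistic:
  A3 ∨ A5 = a + b − a·b on (0.8600, 0.4300) = 0.9202
  (A3 ∨ A5) ∧ A3 = a·b on (0.9202, 0.8600) = 0.7914
  A2 ∨ A4 = a + b − a·b on (0.1300, 0.1000) = 0.2170
  ¬(A2 ∨ A4) = 1 − 0.2170 = 0.7830
  ((A3 ∨ A5) ∧ A3) ∨ ¬(A2 ∨ A4) = a + b − a·b on (0.7914, 0.7830) = 0.9547
  → value = 0.9547
|1.0000 − 0.9547| = 0.045

0.045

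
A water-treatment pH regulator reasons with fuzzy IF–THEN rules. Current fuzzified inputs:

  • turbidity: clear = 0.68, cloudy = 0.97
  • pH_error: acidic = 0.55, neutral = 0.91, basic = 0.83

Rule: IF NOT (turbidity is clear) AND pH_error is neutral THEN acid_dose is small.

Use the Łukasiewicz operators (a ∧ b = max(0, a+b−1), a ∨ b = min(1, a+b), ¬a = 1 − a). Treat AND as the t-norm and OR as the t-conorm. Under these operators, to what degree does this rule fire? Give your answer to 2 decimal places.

0.23

firing strength: ¬clear=1−0.68=0.32, neutral=0.91; AND[max(0, a+b−1)] → w = 0.23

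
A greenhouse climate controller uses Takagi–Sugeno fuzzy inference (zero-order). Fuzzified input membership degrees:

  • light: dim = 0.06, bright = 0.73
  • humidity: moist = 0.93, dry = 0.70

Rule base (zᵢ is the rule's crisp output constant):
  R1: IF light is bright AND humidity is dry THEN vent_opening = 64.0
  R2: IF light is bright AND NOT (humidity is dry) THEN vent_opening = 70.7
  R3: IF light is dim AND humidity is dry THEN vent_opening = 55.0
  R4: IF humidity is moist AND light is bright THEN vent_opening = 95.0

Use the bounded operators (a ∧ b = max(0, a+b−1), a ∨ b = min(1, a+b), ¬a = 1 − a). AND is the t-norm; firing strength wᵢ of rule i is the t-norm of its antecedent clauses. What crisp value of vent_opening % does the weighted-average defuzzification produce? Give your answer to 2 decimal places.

82.45

R1 (z=64.0): bright=0.73, dry=0.70; AND[max(0, a+b−1)] → w = 0.43
R2 (z=70.7): bright=0.73, ¬dry=1−0.70=0.30; AND[max(0, a+b−1)] → w = 0.03
R3 (z=55.0): dim=0.06, dry=0.70; AND[max(0, a+b−1)] → w = 0.00
R4 (z=95.0): moist=0.93, bright=0.73; AND[max(0, a+b−1)] → w = 0.66
Weighted average = (0.43·64.0 + 0.03·70.7 + 0.00·55.0 + 0.66·95.0) / (0.43 + 0.03 + 0.00 + 0.66)
  = 92.3410 / 1.1200 = 82.45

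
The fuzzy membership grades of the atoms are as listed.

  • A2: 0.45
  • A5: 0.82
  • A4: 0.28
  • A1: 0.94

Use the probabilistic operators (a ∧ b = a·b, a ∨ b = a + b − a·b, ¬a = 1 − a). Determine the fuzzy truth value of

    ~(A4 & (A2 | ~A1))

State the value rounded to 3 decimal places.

~A1 = 1 − 0.9400 = 0.0600
A2 | ~A1 = a + b − a·b on (0.4500, 0.0600) = 0.4830
A4 & (A2 | ~A1) = a·b on (0.2800, 0.4830) = 0.1352
~(A4 & (A2 | ~A1)) = 1 − 0.1352 = 0.8648

0.865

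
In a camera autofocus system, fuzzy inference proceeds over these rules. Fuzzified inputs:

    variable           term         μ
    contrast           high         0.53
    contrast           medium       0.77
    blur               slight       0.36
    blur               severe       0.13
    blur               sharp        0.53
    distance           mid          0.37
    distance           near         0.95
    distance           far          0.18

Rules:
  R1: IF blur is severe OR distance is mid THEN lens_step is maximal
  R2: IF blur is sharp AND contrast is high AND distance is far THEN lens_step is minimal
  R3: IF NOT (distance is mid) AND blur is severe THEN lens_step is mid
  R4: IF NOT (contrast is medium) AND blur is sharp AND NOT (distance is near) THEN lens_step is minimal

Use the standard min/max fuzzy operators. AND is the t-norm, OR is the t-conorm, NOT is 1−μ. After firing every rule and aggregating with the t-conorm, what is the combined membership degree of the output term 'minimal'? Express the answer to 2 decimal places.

R1: severe=0.13, mid=0.37; OR[max(a, b)] → w = 0.37
R2: sharp=0.53, high=0.53, far=0.18; AND[min(a, b)] → w = 0.18
R3: ¬mid=1−0.37=0.63, severe=0.13; AND[min(a, b)] → w = 0.13
R4: ¬medium=1−0.77=0.23, sharp=0.53, ¬near=1−0.95=0.05; AND[min(a, b)] → w = 0.05
Rules with consequent 'minimal': {R2, R4} → strengths 0.18, 0.05
Aggregate via t-conorm [max(a, b)]: 0.18

0.18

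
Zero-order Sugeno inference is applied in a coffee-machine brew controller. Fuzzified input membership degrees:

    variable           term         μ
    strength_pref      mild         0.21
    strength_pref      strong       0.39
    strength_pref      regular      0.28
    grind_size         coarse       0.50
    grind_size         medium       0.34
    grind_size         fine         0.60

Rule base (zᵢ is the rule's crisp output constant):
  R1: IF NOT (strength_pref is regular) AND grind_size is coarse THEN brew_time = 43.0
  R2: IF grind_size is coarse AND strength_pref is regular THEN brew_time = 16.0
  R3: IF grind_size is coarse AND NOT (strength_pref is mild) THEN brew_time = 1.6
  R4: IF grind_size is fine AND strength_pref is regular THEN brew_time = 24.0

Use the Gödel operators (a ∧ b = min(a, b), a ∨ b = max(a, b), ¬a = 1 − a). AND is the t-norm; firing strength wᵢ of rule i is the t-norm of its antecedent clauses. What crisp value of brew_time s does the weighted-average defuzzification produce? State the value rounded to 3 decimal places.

21.474

R1 (z=43.0): ¬regular=1−0.28=0.72, coarse=0.50; AND[min(a, b)] → w = 0.50
R2 (z=16.0): coarse=0.50, regular=0.28; AND[min(a, b)] → w = 0.28
R3 (z=1.6): coarse=0.50, ¬mild=1−0.21=0.79; AND[min(a, b)] → w = 0.50
R4 (z=24.0): fine=0.60, regular=0.28; AND[min(a, b)] → w = 0.28
Weighted average = (0.50·43.0 + 0.28·16.0 + 0.50·1.6 + 0.28·24.0) / (0.50 + 0.28 + 0.50 + 0.28)
  = 33.5000 / 1.5600 = 21.474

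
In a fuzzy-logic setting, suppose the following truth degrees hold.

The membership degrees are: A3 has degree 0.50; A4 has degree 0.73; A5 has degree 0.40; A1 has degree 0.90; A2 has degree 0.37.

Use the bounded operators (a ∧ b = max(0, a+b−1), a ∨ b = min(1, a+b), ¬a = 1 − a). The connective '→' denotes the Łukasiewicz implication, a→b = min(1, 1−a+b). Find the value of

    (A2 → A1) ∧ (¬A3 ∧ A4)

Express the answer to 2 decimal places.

0.23

A2 → A1  [Łukasiewicz: min(1, 1−a+b)] with a=0.37, b=0.90 → 1.00
¬A3 = 1 − 0.50 = 0.50
¬A3 ∧ A4 = max(0, a+b−1) on (0.50, 0.73) = 0.23
(A2 → A1) ∧ (¬A3 ∧ A4) = max(0, a+b−1) on (1.00, 0.23) = 0.23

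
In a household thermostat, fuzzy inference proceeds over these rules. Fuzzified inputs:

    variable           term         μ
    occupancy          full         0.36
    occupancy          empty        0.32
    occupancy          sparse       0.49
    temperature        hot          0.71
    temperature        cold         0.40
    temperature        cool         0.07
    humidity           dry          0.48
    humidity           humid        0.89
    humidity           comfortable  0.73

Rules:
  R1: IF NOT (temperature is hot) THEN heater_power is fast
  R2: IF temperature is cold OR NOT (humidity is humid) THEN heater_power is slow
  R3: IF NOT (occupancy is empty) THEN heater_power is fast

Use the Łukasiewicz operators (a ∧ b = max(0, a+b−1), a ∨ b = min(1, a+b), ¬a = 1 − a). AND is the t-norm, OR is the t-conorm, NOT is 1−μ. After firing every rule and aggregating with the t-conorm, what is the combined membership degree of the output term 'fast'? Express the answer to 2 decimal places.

0.97

R1: ¬hot=1−0.71=0.29 → w = 0.29
R2: cold=0.40, ¬humid=1−0.89=0.11; OR[min(1, a+b)] → w = 0.51
R3: ¬empty=1−0.32=0.68 → w = 0.68
Rules with consequent 'fast': {R1, R3} → strengths 0.29, 0.68
Aggregate via t-conorm [min(1, a+b)]: 0.97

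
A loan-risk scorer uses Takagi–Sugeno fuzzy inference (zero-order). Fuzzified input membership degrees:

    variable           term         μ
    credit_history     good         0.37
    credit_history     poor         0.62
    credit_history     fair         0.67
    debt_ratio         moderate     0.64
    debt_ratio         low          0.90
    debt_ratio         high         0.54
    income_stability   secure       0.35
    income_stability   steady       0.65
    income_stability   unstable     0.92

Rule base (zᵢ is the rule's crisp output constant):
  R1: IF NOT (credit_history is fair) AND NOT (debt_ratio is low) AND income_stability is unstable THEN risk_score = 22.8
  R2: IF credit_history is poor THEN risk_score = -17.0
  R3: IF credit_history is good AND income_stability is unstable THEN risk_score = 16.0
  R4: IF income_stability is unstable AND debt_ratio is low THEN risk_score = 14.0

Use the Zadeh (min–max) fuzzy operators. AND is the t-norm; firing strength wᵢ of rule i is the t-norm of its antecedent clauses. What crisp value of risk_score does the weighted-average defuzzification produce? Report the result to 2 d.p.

R1 (z=22.8): ¬fair=1−0.67=0.33, ¬low=1−0.90=0.10, unstable=0.92; AND[min(a, b)] → w = 0.10
R2 (z=-17.0): poor=0.62 → w = 0.62
R3 (z=16.0): good=0.37, unstable=0.92; AND[min(a, b)] → w = 0.37
R4 (z=14.0): unstable=0.92, low=0.90; AND[min(a, b)] → w = 0.90
Weighted average = (0.10·22.8 + 0.62·-17.0 + 0.37·16.0 + 0.90·14.0) / (0.10 + 0.62 + 0.37 + 0.90)
  = 10.2600 / 1.9900 = 5.16

5.16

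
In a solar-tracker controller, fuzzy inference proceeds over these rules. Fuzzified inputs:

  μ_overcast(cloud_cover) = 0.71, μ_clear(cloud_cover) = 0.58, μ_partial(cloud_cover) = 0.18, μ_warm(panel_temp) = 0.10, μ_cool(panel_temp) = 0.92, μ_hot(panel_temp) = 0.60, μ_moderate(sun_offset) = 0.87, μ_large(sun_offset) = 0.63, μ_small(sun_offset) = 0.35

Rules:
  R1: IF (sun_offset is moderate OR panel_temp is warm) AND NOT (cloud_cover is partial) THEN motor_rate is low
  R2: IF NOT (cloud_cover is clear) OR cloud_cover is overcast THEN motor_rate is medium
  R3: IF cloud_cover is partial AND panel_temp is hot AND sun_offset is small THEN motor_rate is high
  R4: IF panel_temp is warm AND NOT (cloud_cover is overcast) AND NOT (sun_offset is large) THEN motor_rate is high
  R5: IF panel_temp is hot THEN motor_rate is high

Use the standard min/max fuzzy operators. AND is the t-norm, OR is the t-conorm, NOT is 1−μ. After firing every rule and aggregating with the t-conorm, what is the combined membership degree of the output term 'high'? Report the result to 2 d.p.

R1: (moderate=0.87 OR warm=0.10) = 0.87; AND[min(a, b)] with ¬partial=1−0.18=0.82 → w = 0.82
R2: ¬clear=1−0.58=0.42, overcast=0.71; OR[max(a, b)] → w = 0.71
R3: partial=0.18, hot=0.60, small=0.35; AND[min(a, b)] → w = 0.18
R4: warm=0.10, ¬overcast=1−0.71=0.29, ¬large=1−0.63=0.37; AND[min(a, b)] → w = 0.10
R5: hot=0.60 → w = 0.60
Rules with consequent 'high': {R3, R4, R5} → strengths 0.18, 0.10, 0.60
Aggregate via t-conorm [max(a, b)]: 0.60

0.60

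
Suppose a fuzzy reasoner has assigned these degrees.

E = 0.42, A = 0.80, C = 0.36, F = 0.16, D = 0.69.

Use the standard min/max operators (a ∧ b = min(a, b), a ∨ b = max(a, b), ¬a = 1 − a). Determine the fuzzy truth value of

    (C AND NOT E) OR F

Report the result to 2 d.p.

NOT E = 1 − 0.42 = 0.58
C AND NOT E = min(a, b) on (0.36, 0.58) = 0.36
(C AND NOT E) OR F = max(a, b) on (0.36, 0.16) = 0.36

0.36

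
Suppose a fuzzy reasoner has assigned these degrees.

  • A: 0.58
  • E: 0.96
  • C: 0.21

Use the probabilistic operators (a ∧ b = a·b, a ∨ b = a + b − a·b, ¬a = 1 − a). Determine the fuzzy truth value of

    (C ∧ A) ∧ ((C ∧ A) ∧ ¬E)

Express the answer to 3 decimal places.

0.001

C ∧ A = a·b on (0.2100, 0.5800) = 0.1218
C ∧ A = a·b on (0.2100, 0.5800) = 0.1218
¬E = 1 − 0.9600 = 0.0400
(C ∧ A) ∧ ¬E = a·b on (0.1218, 0.0400) = 0.0049
(C ∧ A) ∧ ((C ∧ A) ∧ ¬E) = a·b on (0.1218, 0.0049) = 0.0006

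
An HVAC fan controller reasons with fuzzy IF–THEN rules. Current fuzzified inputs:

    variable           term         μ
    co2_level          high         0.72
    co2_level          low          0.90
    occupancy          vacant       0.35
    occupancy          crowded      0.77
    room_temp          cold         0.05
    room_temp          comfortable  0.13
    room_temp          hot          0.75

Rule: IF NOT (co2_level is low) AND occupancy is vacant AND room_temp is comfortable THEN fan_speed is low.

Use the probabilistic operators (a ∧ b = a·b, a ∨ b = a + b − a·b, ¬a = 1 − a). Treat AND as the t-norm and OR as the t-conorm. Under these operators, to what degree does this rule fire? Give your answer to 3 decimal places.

firing strength: ¬low=1−0.90=0.10, vacant=0.35, comfortable=0.13; AND[a·b] → w = 0.0045

0.005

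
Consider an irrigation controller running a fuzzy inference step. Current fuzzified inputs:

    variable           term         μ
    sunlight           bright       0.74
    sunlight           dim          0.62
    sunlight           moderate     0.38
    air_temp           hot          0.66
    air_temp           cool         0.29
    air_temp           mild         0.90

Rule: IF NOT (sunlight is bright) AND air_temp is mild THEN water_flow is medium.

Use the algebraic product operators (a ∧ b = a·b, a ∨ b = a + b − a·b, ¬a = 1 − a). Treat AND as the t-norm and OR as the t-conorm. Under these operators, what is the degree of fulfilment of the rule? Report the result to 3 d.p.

firing strength: ¬bright=1−0.74=0.26, mild=0.90; AND[a·b] → w = 0.2340

0.234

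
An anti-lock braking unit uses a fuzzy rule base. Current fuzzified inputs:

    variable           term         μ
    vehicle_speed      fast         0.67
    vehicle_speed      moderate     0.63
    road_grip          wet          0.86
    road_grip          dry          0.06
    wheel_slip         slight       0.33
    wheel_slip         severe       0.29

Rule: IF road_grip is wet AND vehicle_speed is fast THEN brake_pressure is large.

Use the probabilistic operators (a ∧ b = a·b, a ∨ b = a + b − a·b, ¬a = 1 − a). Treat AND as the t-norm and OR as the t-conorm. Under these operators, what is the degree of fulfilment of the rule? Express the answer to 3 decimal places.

firing strength: wet=0.86, fast=0.67; AND[a·b] → w = 0.5762

0.576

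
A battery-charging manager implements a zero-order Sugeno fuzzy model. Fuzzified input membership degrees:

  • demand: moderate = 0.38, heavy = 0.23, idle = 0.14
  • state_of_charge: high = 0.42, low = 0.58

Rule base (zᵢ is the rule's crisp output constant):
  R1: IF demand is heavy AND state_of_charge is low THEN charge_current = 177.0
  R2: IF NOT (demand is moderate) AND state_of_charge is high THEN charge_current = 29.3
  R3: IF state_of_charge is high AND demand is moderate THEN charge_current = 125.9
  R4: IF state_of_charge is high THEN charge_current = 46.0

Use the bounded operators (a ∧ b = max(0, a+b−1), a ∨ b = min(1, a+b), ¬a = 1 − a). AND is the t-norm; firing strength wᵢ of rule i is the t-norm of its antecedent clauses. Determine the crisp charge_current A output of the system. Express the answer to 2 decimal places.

R1 (z=177.0): heavy=0.23, low=0.58; AND[max(0, a+b−1)] → w = 0.00
R2 (z=29.3): ¬moderate=1−0.38=0.62, high=0.42; AND[max(0, a+b−1)] → w = 0.04
R3 (z=125.9): high=0.42, moderate=0.38; AND[max(0, a+b−1)] → w = 0.00
R4 (z=46.0): high=0.42 → w = 0.42
Weighted average = (0.00·177.0 + 0.04·29.3 + 0.00·125.9 + 0.42·46.0) / (0.00 + 0.04 + 0.00 + 0.42)
  = 20.4920 / 0.4600 = 44.55

44.55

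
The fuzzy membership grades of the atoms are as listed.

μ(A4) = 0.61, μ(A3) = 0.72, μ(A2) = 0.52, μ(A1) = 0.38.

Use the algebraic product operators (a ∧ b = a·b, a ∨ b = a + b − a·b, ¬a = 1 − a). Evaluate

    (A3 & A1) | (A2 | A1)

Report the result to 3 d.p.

0.784

A3 & A1 = a·b on (0.7200, 0.3800) = 0.2736
A2 | A1 = a + b − a·b on (0.5200, 0.3800) = 0.7024
(A3 & A1) | (A2 | A1) = a + b − a·b on (0.2736, 0.7024) = 0.7838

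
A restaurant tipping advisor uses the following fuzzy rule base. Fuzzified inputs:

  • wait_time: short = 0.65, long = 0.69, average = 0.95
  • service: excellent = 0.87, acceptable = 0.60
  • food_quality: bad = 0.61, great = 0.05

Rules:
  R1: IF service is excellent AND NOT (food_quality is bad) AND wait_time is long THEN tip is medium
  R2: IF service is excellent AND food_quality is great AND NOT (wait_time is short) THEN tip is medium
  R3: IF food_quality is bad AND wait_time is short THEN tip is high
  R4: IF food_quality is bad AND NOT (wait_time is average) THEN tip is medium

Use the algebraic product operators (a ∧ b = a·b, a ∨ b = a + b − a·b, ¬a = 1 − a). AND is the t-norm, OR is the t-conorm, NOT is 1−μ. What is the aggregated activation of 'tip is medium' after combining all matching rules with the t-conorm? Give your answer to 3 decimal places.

R1: excellent=0.87, ¬bad=1−0.61=0.39, long=0.69; AND[a·b] → w = 0.2341
R2: excellent=0.87, great=0.05, ¬short=1−0.65=0.35; AND[a·b] → w = 0.0152
R3: bad=0.61, short=0.65; AND[a·b] → w = 0.3965
R4: bad=0.61, ¬average=1−0.95=0.05; AND[a·b] → w = 0.0305
Rules with consequent 'medium': {R1, R2, R4} → strengths 0.2341, 0.0152, 0.0305
Aggregate via t-conorm [a + b − a·b]: 0.2688

0.269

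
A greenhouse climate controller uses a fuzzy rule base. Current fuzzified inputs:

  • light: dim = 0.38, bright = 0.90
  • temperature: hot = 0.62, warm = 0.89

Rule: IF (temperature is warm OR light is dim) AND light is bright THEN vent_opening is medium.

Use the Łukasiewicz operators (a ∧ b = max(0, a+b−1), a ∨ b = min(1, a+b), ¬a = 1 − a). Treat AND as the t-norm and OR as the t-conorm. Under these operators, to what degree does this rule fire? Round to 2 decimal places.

0.90

firing strength: (warm=0.89 OR dim=0.38) = 1.00; AND[max(0, a+b−1)] with bright=0.90 → w = 0.90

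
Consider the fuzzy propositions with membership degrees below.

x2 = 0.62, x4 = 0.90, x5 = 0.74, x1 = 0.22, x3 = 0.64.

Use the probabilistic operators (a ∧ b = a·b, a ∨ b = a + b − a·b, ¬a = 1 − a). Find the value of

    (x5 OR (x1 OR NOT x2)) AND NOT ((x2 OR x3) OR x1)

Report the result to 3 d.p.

NOT x2 = 1 − 0.6200 = 0.3800
x1 OR NOT x2 = a + b − a·b on (0.2200, 0.3800) = 0.5164
x5 OR (x1 OR NOT x2) = a + b − a·b on (0.7400, 0.5164) = 0.8743
x2 OR x3 = a + b − a·b on (0.6200, 0.6400) = 0.8632
(x2 OR x3) OR x1 = a + b − a·b on (0.8632, 0.2200) = 0.8933
NOT ((x2 OR x3) OR x1) = 1 − 0.8933 = 0.1067
(x5 OR (x1 OR NOT x2)) AND NOT ((x2 OR x3) OR x1) = a·b on (0.8743, 0.1067) = 0.0933

0.093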